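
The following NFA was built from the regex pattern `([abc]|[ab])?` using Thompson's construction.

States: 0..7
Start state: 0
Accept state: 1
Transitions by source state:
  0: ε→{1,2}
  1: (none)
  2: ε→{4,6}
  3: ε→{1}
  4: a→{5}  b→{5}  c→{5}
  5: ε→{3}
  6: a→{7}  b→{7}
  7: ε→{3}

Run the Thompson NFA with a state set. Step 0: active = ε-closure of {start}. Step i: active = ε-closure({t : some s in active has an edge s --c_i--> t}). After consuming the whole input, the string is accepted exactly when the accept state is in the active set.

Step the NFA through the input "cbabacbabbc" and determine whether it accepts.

initial (ε-close {0}): {0,1,2,4,6}
'c' @ 1: {1,3,5}  (accept∈set)
'b' @ 2: {}  — dead — no transitions
rest 'abacbabbc' ignored (set empty)
after full input: {}  (accept=1 not in)

Answer: REJECT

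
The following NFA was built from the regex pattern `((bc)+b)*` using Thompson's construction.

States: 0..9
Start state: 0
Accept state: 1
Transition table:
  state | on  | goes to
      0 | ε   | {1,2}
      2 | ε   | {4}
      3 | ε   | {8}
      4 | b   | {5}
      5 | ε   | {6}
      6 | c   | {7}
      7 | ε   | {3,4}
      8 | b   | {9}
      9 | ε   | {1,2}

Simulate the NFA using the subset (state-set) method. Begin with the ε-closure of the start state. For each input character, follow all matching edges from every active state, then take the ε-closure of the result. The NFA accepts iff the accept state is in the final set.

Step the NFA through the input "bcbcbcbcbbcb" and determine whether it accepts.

initial (ε-close {0}): {0,1,2,4}
'b' @ 1: {5,6}
'c' @ 2: {3,4,7,8}
'b' @ 3: {1,2,4,5,6,9}  ✓accept
'c' @ 4: {3,4,7,8}
'b' @ 5: {1,2,4,5,6,9}  ✓accept
'c' @ 6: {3,4,7,8}
'b' @ 7: {1,2,4,5,6,9}  ✓accept
'c' @ 8: {3,4,7,8}
'b' @ 9: {1,2,4,5,6,9}  ✓accept
'b' @ 10: {5,6}
'c' @ 11: {3,4,7,8}
'b' @ 12: {1,2,4,5,6,9}  ✓accept
after full input: {1,2,4,5,6,9}  (accept=1 in)

Answer: ACCEPT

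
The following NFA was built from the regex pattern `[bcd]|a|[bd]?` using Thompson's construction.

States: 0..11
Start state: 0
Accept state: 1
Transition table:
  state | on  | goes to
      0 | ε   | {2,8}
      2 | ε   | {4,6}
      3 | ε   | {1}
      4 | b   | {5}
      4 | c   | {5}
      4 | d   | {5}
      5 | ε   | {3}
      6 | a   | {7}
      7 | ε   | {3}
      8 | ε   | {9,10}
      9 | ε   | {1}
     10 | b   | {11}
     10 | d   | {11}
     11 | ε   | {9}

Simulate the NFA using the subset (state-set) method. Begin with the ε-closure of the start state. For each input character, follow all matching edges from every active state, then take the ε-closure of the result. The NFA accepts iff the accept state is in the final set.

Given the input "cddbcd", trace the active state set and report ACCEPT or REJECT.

Answer: REJECT

Trace:
S₀ = ε-closure({0}) = {0,1,2,4,6,8,9,10}
'c' @ 1: {1,3,5}  ✓accept
'd' @ 2: {}  — no active states
rest 'dbcd' ignored (set empty)
final: {}; accept 1 not in set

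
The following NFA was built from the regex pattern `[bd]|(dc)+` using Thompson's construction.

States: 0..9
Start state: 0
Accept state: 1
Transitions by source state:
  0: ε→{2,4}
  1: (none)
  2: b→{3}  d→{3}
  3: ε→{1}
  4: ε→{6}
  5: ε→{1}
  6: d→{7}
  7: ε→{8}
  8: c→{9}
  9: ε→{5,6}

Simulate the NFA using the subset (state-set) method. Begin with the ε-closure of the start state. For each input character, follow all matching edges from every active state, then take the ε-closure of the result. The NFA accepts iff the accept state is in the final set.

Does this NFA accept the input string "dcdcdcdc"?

start: ε-closure({0}) = {0,2,4,6}
'd' @ 1: {1,3,7,8}  (accept∈set)
'c' @ 2: {1,5,6,9}  (accept∈set)
'd' @ 3: {7,8}
'c' @ 4: {1,5,6,9}  (accept∈set)
'd' @ 5: {7,8}
'c' @ 6: {1,5,6,9}  (accept∈set)
'd' @ 7: {7,8}
'c' @ 8: {1,5,6,9}  (accept∈set)
end set {1,5,6,9} — state 1 in

Answer: ACCEPT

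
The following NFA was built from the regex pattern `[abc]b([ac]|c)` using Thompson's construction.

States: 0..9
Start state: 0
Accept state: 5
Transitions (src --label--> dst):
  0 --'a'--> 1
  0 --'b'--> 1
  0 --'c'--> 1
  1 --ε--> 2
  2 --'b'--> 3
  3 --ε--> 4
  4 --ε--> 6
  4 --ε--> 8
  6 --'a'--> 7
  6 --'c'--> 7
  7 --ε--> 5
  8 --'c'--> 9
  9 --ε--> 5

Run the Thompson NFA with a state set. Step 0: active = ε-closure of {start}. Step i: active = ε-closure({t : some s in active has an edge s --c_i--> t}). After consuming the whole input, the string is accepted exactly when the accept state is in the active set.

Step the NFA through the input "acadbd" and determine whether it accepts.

Answer: REJECT

Trace:
S₀ = ε-closure({0}) = {0}
'a' @ 1: {1,2}
'c' @ 2: {}  — no active states
rest 'adbd' ignored (set empty)
end set {} — state 5 not in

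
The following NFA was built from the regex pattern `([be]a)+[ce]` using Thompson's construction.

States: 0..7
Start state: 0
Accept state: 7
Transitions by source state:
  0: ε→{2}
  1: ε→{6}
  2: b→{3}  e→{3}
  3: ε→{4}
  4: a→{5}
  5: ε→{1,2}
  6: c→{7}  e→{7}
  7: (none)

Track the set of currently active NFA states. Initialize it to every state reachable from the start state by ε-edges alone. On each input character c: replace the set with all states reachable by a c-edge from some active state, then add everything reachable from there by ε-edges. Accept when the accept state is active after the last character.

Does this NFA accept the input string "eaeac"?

start: ε-closure({0}) = {0,2}
'e' @ 1: {3,4}
'a' @ 2: {1,2,5,6}
'e' @ 3: {3,4,7}  ✓accept
'a' @ 4: {1,2,5,6}
'c' @ 5: {7}  ✓accept
after full input: {7}  (accept=7 in)

Answer: ACCEPT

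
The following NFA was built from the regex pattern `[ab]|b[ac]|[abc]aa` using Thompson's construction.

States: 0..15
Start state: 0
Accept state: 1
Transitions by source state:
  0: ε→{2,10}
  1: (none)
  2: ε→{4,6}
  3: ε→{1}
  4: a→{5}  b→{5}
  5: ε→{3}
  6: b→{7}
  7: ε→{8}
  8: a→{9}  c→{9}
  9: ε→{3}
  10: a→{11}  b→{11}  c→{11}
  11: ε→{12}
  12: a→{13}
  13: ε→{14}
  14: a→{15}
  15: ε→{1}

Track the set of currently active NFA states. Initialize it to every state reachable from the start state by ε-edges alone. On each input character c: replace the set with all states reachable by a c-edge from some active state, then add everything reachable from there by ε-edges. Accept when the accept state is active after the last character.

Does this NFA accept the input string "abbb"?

S₀ = ε-closure({0}) = {0,2,4,6,10}
'a' @ 1: {1,3,5,11,12}  [accepting]
'b' @ 2: {}  — no active states
rest 'bb' ignored (set empty)
after full input: {}  (accept=1 not in)

Answer: REJECT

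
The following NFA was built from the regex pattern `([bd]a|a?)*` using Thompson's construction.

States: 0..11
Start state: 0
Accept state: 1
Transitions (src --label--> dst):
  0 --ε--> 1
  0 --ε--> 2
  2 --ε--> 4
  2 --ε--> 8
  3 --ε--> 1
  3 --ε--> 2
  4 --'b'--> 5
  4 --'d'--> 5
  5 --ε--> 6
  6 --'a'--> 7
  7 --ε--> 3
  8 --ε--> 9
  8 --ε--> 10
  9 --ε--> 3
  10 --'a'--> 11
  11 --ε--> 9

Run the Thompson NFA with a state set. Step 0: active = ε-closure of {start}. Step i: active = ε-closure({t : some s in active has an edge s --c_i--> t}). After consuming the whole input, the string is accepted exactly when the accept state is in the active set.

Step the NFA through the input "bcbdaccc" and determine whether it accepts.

initial (ε-close {0}): {0,1,2,3,4,8,9,10}
'b' @ 1: {5,6}
'c' @ 2: {}  — state set empty
rest 'bdaccc' ignored (set empty)
final: {}; accept 1 not in set

Answer: REJECT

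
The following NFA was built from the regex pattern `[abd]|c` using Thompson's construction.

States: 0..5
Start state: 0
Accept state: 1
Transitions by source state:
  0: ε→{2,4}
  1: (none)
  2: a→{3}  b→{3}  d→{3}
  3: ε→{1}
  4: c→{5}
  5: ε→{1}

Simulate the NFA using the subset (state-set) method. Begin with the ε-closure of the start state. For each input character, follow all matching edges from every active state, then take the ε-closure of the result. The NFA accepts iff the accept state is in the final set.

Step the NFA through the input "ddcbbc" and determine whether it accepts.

initial (ε-close {0}): {0,2,4}
'd' @ 1: {1,3}  (accept∈set)
'd' @ 2: {}  — dead — no transitions
rest 'cbbc' ignored (set empty)
final: {}; accept 1 not in set

Answer: REJECT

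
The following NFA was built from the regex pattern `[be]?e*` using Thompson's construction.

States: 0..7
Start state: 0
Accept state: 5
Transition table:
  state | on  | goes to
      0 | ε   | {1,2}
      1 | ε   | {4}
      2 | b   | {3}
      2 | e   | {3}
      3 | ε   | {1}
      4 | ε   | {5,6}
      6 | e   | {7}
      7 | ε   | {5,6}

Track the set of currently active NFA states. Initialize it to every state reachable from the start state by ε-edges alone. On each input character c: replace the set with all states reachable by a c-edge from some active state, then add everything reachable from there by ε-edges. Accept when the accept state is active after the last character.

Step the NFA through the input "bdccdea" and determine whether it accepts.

start: ε-closure({0}) = {0,1,2,4,5,6}
'b' @ 1: {1,3,4,5,6}  (accept∈set)
'd' @ 2: {}  — dead — no transitions
rest 'ccdea' ignored (set empty)
end set {} — state 5 not in

Answer: REJECT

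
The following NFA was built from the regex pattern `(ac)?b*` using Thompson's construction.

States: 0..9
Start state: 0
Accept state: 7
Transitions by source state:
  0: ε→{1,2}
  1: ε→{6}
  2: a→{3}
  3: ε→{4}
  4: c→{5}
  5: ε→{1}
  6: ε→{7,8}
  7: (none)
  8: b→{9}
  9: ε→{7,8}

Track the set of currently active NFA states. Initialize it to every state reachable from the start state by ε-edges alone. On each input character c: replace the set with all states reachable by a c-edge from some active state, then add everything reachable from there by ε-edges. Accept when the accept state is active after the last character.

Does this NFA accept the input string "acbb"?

Answer: ACCEPT

Derivation:
start: ε-closure({0}) = {0,1,2,6,7,8}
'a' @ 1: {3,4}
'c' @ 2: {1,5,6,7,8}  [accepting]
'b' @ 3: {7,8,9}  [accepting]
'b' @ 4: {7,8,9}  [accepting]
after full input: {7,8,9}  (accept=7 in)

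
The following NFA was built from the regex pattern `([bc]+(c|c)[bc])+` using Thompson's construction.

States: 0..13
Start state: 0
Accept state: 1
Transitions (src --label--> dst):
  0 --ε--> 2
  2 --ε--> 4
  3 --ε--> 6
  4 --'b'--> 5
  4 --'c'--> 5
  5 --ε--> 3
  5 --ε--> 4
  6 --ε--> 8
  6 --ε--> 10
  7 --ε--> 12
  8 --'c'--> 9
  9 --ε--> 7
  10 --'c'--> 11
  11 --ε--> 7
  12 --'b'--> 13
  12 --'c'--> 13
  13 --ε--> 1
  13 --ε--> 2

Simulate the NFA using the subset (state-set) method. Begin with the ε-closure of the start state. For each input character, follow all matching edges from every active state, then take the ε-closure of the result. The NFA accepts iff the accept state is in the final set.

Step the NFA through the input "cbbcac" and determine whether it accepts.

initial (ε-close {0}): {0,2,4}
'c' @ 1: {3,4,5,6,8,10}
'b' @ 2: {3,4,5,6,8,10}
'b' @ 3: {3,4,5,6,8,10}
'c' @ 4: {3,4,5,6,7,8,9,10,11,12}
'a' @ 5: {}  — no active states
rest 'c' ignored (set empty)
end set {} — state 1 not in

Answer: REJECT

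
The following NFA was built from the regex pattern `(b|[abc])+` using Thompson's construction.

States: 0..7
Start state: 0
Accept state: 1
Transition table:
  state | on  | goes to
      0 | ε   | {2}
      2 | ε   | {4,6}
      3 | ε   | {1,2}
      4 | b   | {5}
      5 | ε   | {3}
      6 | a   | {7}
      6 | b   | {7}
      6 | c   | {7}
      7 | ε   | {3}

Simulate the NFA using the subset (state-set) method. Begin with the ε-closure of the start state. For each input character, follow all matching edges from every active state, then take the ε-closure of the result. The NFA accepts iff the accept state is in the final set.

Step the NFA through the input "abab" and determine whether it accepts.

S₀ = ε-closure({0}) = {0,2,4,6}
'a' @ 1: {1,2,3,4,6,7}  ✓accept
'b' @ 2: {1,2,3,4,5,6,7}  ✓accept
'a' @ 3: {1,2,3,4,6,7}  ✓accept
'b' @ 4: {1,2,3,4,5,6,7}  ✓accept
after full input: {1,2,3,4,5,6,7}  (accept=1 in)

Answer: ACCEPT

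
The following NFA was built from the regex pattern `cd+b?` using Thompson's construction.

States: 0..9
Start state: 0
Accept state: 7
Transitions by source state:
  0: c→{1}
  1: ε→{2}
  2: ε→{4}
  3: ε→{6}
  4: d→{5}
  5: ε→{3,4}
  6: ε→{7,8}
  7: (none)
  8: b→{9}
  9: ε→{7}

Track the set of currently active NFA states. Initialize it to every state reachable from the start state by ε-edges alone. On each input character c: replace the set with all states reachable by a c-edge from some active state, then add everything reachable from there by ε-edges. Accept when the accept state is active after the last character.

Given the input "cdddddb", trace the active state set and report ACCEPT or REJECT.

initial (ε-close {0}): {0}
'c' @ 1: {1,2,4}
'd' @ 2: {3,4,5,6,7,8}  [accepting]
'd' @ 3: {3,4,5,6,7,8}  [accepting]
'd' @ 4: {3,4,5,6,7,8}  [accepting]
'd' @ 5: {3,4,5,6,7,8}  [accepting]
'd' @ 6: {3,4,5,6,7,8}  [accepting]
'b' @ 7: {7,9}  [accepting]
final: {7,9}; accept 7 in set

Answer: ACCEPT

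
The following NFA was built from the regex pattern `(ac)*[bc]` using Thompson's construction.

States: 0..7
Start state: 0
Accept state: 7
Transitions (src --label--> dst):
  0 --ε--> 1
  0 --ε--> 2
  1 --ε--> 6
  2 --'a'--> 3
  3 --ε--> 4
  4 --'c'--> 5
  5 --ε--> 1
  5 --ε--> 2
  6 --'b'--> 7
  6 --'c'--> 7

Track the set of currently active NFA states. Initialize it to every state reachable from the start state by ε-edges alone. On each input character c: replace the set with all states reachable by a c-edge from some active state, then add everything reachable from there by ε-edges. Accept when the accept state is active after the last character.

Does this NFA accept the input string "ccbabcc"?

initial (ε-close {0}): {0,1,2,6}
'c' @ 1: {7}  [accepting]
'c' @ 2: {}  — dead — no transitions
rest 'babcc' ignored (set empty)
final: {}; accept 7 not in set

Answer: REJECT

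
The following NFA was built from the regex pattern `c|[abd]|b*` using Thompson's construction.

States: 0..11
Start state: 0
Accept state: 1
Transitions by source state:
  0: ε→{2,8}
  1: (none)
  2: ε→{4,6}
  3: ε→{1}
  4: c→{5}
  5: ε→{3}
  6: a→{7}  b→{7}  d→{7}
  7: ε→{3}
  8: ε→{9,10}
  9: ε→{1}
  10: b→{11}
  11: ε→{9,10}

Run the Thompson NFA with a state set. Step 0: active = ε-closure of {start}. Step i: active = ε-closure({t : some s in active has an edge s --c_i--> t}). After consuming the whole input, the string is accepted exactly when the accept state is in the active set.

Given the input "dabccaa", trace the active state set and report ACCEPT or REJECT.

S₀ = ε-closure({0}) = {0,1,2,4,6,8,9,10}
'd' @ 1: {1,3,7}  ✓accept
'a' @ 2: {}  — state set empty
rest 'bccaa' ignored (set empty)
after full input: {}  (accept=1 not in)

Answer: REJECT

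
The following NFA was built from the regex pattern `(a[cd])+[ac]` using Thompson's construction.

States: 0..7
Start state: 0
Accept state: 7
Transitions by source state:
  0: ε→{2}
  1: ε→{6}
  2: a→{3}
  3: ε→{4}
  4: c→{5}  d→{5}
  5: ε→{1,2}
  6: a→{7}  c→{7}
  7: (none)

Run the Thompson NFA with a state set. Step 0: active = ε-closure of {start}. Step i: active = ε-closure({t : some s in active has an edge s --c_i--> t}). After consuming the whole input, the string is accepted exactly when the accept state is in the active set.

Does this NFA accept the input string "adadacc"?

Answer: ACCEPT

Derivation:
S₀ = ε-closure({0}) = {0,2}
'a' @ 1: {3,4}
'd' @ 2: {1,2,5,6}
'a' @ 3: {3,4,7}  ✓accept
'd' @ 4: {1,2,5,6}
'a' @ 5: {3,4,7}  ✓accept
'c' @ 6: {1,2,5,6}
'c' @ 7: {7}  ✓accept
final: {7}; accept 7 in set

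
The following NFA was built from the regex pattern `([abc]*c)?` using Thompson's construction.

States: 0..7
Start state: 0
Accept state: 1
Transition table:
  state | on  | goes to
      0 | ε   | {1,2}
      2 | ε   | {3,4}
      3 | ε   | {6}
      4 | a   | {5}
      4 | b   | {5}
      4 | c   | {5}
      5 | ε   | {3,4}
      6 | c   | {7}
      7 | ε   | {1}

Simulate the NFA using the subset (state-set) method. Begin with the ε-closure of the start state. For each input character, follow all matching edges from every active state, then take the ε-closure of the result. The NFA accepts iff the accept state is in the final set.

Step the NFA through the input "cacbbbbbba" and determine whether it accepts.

Answer: REJECT

Derivation:
S₀ = ε-closure({0}) = {0,1,2,3,4,6}
'c' @ 1: {1,3,4,5,6,7}  (accept∈set)
'a' @ 2: {3,4,5,6}
'c' @ 3: {1,3,4,5,6,7}  (accept∈set)
'b' @ 4: {3,4,5,6}
'b' @ 5: {3,4,5,6}
'b' @ 6: {3,4,5,6}
'b' @ 7: {3,4,5,6}
'b' @ 8: {3,4,5,6}
'b' @ 9: {3,4,5,6}
'a' @ 10: {3,4,5,6}
after full input: {3,4,5,6}  (accept=1 not in)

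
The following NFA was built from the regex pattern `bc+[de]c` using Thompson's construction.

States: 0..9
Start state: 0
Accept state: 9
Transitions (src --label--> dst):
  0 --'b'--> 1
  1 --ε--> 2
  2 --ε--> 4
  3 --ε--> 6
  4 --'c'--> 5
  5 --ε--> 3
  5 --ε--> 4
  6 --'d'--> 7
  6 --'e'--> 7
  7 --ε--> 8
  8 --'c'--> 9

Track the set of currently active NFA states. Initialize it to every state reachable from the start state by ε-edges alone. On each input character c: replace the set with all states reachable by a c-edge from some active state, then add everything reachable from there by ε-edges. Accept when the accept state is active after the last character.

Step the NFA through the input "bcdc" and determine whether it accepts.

Answer: ACCEPT

Steps:
S₀ = ε-closure({0}) = {0}
'b' @ 1: {1,2,4}
'c' @ 2: {3,4,5,6}
'd' @ 3: {7,8}
'c' @ 4: {9}  [accepting]
final: {9}; accept 9 in set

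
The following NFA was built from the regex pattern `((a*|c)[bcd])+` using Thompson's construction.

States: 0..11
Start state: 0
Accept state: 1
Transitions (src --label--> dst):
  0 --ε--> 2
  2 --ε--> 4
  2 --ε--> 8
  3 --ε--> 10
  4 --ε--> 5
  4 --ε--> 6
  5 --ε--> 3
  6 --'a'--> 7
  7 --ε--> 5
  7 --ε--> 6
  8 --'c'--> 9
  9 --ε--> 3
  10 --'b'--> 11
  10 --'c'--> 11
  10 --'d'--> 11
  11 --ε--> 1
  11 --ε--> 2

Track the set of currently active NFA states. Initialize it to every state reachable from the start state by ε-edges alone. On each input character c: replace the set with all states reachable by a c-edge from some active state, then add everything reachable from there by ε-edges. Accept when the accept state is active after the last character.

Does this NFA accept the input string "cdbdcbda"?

Answer: REJECT

Trace:
start: ε-closure({0}) = {0,2,3,4,5,6,8,10}
'c' @ 1: {1,2,3,4,5,6,8,9,10,11}  ✓accept
'd' @ 2: {1,2,3,4,5,6,8,10,11}  ✓accept
'b' @ 3: {1,2,3,4,5,6,8,10,11}  ✓accept
'd' @ 4: {1,2,3,4,5,6,8,10,11}  ✓accept
'c' @ 5: {1,2,3,4,5,6,8,9,10,11}  ✓accept
'b' @ 6: {1,2,3,4,5,6,8,10,11}  ✓accept
'd' @ 7: {1,2,3,4,5,6,8,10,11}  ✓accept
'a' @ 8: {3,5,6,7,10}
after full input: {3,5,6,7,10}  (accept=1 not in)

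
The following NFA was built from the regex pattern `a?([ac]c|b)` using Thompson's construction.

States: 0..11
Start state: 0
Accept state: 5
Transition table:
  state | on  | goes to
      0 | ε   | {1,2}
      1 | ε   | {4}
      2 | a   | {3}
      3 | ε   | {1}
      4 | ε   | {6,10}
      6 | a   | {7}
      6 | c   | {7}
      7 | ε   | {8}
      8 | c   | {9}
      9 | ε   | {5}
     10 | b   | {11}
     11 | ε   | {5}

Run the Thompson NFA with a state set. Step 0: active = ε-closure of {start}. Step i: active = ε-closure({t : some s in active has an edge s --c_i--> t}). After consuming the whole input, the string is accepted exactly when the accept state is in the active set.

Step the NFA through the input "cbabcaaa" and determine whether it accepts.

start: ε-closure({0}) = {0,1,2,4,6,10}
'c' @ 1: {7,8}
'b' @ 2: {}  — state set empty
rest 'abcaaa' ignored (set empty)
end set {} — state 5 not in

Answer: REJECT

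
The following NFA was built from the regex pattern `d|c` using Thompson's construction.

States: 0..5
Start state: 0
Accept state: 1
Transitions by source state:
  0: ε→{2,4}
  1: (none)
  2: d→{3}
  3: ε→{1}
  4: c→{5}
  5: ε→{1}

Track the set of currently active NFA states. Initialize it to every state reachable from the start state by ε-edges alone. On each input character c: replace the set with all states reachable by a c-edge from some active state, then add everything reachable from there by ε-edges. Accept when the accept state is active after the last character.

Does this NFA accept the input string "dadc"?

start: ε-closure({0}) = {0,2,4}
'd' @ 1: {1,3}  ✓accept
'a' @ 2: {}  — state set empty
rest 'dc' ignored (set empty)
end set {} — state 1 not in

Answer: REJECT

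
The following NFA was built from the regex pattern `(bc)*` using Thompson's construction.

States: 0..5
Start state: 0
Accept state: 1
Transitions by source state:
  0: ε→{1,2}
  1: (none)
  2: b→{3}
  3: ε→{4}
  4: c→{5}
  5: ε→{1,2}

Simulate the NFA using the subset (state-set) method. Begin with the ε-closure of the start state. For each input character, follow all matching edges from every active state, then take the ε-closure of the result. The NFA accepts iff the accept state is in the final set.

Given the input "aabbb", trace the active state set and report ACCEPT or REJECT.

S₀ = ε-closure({0}) = {0,1,2}
'a' @ 1: {}  — no active states
rest 'abbb' ignored (set empty)
final: {}; accept 1 not in set

Answer: REJECT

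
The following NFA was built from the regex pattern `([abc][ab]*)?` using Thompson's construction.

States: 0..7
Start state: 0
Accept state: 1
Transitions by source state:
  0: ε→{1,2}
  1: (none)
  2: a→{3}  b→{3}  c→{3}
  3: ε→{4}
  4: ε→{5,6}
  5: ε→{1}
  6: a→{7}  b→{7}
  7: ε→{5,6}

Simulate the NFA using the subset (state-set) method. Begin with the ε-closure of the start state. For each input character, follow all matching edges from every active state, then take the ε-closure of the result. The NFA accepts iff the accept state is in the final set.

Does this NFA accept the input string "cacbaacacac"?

S₀ = ε-closure({0}) = {0,1,2}
'c' @ 1: {1,3,4,5,6}  ✓accept
'a' @ 2: {1,5,6,7}  ✓accept
'c' @ 3: {}  — dead — no transitions
rest 'baacacac' ignored (set empty)
final: {}; accept 1 not in set

Answer: REJECT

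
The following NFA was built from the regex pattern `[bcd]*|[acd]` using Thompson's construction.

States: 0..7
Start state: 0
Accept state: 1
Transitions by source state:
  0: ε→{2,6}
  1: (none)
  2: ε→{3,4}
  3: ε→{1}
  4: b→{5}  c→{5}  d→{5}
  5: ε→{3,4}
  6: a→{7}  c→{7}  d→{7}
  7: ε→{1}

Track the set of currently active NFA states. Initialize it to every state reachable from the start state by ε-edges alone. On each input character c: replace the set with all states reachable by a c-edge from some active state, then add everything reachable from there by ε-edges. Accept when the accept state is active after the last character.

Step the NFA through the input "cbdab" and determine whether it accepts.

initial (ε-close {0}): {0,1,2,3,4,6}
'c' @ 1: {1,3,4,5,7}  (accept∈set)
'b' @ 2: {1,3,4,5}  (accept∈set)
'd' @ 3: {1,3,4,5}  (accept∈set)
'a' @ 4: {}  — state set empty
rest 'b' ignored (set empty)
final: {}; accept 1 not in set

Answer: REJECT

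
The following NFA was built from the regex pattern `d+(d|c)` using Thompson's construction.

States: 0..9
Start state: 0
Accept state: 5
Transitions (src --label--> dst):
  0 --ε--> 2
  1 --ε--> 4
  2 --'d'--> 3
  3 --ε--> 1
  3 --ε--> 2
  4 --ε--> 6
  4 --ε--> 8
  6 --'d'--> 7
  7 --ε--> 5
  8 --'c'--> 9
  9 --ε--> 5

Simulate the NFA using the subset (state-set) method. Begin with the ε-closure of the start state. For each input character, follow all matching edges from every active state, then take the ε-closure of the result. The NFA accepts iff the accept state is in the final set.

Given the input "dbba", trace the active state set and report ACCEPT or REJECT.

Answer: REJECT

Derivation:
S₀ = ε-closure({0}) = {0,2}
'd' @ 1: {1,2,3,4,6,8}
'b' @ 2: {}  — no active states
rest 'ba' ignored (set empty)
end set {} — state 5 not in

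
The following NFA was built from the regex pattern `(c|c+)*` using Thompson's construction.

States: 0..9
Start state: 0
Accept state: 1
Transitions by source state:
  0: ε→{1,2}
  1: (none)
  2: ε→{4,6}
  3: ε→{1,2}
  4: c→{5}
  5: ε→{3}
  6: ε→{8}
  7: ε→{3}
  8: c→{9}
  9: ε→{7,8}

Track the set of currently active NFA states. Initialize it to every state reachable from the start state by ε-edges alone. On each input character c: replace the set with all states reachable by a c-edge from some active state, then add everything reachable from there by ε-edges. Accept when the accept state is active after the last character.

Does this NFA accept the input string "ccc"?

initial (ε-close {0}): {0,1,2,4,6,8}
'c' @ 1: {1,2,3,4,5,6,7,8,9}  [accepting]
'c' @ 2: {1,2,3,4,5,6,7,8,9}  [accepting]
'c' @ 3: {1,2,3,4,5,6,7,8,9}  [accepting]
final: {1,2,3,4,5,6,7,8,9}; accept 1 in set

Answer: ACCEPT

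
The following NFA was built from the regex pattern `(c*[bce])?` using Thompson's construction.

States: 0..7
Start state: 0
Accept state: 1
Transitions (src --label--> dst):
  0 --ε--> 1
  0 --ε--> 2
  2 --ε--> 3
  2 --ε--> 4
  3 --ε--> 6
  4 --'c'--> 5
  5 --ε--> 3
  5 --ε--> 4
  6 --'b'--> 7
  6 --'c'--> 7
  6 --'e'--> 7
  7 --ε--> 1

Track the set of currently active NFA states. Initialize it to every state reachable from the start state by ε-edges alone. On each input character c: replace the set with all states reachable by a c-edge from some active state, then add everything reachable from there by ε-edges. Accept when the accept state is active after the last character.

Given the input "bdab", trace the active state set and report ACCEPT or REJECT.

initial (ε-close {0}): {0,1,2,3,4,6}
'b' @ 1: {1,7}  [accepting]
'd' @ 2: {}  — dead — no transitions
rest 'ab' ignored (set empty)
final: {}; accept 1 not in set

Answer: REJECT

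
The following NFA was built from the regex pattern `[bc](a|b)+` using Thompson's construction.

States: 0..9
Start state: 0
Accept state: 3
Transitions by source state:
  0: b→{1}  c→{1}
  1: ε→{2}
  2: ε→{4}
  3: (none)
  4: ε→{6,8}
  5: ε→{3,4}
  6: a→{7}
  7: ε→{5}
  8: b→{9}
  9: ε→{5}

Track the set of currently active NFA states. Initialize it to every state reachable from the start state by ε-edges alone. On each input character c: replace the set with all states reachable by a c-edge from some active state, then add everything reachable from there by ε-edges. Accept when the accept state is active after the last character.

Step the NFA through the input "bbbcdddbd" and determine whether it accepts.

S₀ = ε-closure({0}) = {0}
'b' @ 1: {1,2,4,6,8}
'b' @ 2: {3,4,5,6,8,9}  (accept∈set)
'b' @ 3: {3,4,5,6,8,9}  (accept∈set)
'c' @ 4: {}  — dead — no transitions
rest 'dddbd' ignored (set empty)
after full input: {}  (accept=3 not in)

Answer: REJECT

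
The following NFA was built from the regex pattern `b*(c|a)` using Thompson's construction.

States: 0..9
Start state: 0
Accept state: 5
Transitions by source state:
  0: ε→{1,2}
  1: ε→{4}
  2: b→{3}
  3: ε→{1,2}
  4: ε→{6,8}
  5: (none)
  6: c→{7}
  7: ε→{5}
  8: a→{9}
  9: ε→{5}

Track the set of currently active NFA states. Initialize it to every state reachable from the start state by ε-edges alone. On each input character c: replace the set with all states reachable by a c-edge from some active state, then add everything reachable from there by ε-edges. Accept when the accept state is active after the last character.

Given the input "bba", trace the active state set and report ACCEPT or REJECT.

initial (ε-close {0}): {0,1,2,4,6,8}
'b' @ 1: {1,2,3,4,6,8}
'b' @ 2: {1,2,3,4,6,8}
'a' @ 3: {5,9}  [accepting]
after full input: {5,9}  (accept=5 in)

Answer: ACCEPT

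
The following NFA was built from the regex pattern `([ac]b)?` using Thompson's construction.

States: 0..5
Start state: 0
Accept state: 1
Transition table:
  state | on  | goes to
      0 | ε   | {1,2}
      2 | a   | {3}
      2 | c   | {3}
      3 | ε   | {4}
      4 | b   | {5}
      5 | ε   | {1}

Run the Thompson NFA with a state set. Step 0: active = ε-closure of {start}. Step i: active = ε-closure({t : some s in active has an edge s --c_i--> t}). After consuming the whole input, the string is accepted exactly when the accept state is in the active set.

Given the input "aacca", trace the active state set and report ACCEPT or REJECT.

Answer: REJECT

Steps:
initial (ε-close {0}): {0,1,2}
'a' @ 1: {3,4}
'a' @ 2: {}  — dead — no transitions
rest 'cca' ignored (set empty)
end set {} — state 1 not in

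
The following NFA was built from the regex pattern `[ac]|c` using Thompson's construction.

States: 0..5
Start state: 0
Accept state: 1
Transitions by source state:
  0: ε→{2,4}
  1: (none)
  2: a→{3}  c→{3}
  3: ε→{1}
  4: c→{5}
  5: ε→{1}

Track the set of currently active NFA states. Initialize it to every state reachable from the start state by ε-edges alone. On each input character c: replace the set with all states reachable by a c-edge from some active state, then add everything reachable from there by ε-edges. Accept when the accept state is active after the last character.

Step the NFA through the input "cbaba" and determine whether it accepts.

Answer: REJECT

Derivation:
S₀ = ε-closure({0}) = {0,2,4}
'c' @ 1: {1,3,5}  [accepting]
'b' @ 2: {}  — state set empty
rest 'aba' ignored (set empty)
final: {}; accept 1 not in set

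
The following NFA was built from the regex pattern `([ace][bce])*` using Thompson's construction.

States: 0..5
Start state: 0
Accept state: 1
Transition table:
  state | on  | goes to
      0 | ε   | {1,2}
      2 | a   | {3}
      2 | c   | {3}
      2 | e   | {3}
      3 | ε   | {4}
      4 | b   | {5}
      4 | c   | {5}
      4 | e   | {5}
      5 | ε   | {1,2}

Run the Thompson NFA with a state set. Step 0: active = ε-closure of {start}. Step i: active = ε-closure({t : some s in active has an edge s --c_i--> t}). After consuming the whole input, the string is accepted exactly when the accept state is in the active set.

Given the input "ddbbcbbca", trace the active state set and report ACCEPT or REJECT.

initial (ε-close {0}): {0,1,2}
'd' @ 1: {}  — no active states
rest 'dbbcbbca' ignored (set empty)
after full input: {}  (accept=1 not in)

Answer: REJECT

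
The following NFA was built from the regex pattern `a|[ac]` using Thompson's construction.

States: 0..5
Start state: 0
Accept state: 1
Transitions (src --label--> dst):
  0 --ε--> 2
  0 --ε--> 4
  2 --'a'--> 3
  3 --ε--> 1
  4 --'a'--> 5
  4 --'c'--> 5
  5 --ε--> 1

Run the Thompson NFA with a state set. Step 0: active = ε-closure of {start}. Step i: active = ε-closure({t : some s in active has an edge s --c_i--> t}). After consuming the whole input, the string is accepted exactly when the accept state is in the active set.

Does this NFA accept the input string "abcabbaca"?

initial (ε-close {0}): {0,2,4}
'a' @ 1: {1,3,5}  (accept∈set)
'b' @ 2: {}  — no active states
rest 'cabbaca' ignored (set empty)
after full input: {}  (accept=1 not in)

Answer: REJECT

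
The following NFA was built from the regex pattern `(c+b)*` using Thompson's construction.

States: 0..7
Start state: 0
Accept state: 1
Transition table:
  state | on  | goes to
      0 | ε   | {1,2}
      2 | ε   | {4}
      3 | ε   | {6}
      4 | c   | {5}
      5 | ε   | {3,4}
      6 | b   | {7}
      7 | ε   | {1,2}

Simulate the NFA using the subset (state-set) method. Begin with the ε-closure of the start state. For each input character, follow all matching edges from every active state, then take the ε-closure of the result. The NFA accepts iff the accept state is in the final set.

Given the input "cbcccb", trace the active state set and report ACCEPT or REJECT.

Answer: ACCEPT

Trace:
start: ε-closure({0}) = {0,1,2,4}
'c' @ 1: {3,4,5,6}
'b' @ 2: {1,2,4,7}  ✓accept
'c' @ 3: {3,4,5,6}
'c' @ 4: {3,4,5,6}
'c' @ 5: {3,4,5,6}
'b' @ 6: {1,2,4,7}  ✓accept
end set {1,2,4,7} — state 1 in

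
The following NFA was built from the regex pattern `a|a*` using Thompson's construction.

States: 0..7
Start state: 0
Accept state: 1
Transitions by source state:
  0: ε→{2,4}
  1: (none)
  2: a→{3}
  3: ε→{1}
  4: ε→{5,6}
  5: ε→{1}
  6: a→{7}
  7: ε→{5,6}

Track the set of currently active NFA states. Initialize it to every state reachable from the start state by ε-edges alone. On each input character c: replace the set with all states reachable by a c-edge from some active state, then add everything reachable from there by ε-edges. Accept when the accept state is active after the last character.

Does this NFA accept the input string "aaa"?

start: ε-closure({0}) = {0,1,2,4,5,6}
'a' @ 1: {1,3,5,6,7}  [accepting]
'a' @ 2: {1,5,6,7}  [accepting]
'a' @ 3: {1,5,6,7}  [accepting]
end set {1,5,6,7} — state 1 in

Answer: ACCEPT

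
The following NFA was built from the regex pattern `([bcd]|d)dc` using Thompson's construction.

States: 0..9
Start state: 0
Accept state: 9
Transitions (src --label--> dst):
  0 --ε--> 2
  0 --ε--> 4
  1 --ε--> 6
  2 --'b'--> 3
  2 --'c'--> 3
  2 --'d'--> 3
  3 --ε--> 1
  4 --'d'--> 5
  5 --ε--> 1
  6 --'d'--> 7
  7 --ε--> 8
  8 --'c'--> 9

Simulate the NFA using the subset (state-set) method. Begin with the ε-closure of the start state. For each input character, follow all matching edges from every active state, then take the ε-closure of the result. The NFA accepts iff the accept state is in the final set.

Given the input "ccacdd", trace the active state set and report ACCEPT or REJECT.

Answer: REJECT

Derivation:
S₀ = ε-closure({0}) = {0,2,4}
'c' @ 1: {1,3,6}
'c' @ 2: {}  — state set empty
rest 'acdd' ignored (set empty)
final: {}; accept 9 not in set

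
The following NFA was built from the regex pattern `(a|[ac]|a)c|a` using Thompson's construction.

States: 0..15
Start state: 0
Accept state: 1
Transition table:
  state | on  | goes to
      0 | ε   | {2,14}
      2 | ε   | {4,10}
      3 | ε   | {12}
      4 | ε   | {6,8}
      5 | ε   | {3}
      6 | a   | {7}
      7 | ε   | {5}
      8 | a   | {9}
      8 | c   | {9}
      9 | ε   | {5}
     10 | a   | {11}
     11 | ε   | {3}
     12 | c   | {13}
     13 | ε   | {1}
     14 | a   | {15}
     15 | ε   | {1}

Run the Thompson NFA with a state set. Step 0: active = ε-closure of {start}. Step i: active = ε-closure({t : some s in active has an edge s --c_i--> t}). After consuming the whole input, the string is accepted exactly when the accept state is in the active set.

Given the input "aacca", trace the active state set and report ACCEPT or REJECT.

S₀ = ε-closure({0}) = {0,2,4,6,8,10,14}
'a' @ 1: {1,3,5,7,9,11,12,15}  [accepting]
'a' @ 2: {}  — state set empty
rest 'cca' ignored (set empty)
final: {}; accept 1 not in set

Answer: REJECT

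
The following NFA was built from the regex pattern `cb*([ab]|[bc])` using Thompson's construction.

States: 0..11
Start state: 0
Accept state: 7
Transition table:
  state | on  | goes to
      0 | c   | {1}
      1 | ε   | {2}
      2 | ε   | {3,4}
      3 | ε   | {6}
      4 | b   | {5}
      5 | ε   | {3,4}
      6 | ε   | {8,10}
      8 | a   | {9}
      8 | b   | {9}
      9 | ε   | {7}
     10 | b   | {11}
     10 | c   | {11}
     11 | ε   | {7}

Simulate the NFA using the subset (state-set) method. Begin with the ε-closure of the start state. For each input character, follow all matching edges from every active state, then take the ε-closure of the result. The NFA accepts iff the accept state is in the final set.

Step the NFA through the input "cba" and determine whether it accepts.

S₀ = ε-closure({0}) = {0}
'c' @ 1: {1,2,3,4,6,8,10}
'b' @ 2: {3,4,5,6,7,8,9,10,11}  ✓accept
'a' @ 3: {7,9}  ✓accept
final: {7,9}; accept 7 in set

Answer: ACCEPT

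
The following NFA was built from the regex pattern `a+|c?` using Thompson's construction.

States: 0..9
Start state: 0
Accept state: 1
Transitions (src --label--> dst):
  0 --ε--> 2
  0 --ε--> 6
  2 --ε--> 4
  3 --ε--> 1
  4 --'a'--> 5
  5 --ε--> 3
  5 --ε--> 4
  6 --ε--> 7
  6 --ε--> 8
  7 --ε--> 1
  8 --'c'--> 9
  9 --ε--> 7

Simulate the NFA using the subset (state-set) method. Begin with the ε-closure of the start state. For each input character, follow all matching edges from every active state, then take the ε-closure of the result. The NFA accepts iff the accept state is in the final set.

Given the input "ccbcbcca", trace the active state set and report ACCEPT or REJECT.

initial (ε-close {0}): {0,1,2,4,6,7,8}
'c' @ 1: {1,7,9}  ✓accept
'c' @ 2: {}  — dead — no transitions
rest 'bcbcca' ignored (set empty)
final: {}; accept 1 not in set

Answer: REJECT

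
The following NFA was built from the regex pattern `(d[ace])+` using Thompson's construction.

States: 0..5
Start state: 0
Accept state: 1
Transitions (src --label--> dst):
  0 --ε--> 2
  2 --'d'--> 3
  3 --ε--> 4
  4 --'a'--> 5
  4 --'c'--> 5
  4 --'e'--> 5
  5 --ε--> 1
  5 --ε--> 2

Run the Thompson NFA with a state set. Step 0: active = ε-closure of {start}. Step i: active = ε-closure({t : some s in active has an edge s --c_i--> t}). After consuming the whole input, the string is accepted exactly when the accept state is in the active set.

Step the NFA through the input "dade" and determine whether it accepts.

Answer: ACCEPT

Derivation:
S₀ = ε-closure({0}) = {0,2}
'd' @ 1: {3,4}
'a' @ 2: {1,2,5}  [accepting]
'd' @ 3: {3,4}
'e' @ 4: {1,2,5}  [accepting]
final: {1,2,5}; accept 1 in set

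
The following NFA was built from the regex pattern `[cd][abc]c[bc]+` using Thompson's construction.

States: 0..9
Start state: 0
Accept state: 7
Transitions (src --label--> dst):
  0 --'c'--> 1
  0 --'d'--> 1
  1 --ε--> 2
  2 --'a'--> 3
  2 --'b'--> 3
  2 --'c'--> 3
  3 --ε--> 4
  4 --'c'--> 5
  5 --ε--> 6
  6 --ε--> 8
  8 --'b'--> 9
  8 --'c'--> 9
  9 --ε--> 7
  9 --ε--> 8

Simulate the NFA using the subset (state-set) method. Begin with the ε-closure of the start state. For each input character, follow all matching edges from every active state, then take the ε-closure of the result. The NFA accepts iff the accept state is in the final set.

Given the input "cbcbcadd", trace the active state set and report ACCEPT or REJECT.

Answer: REJECT

Trace:
initial (ε-close {0}): {0}
'c' @ 1: {1,2}
'b' @ 2: {3,4}
'c' @ 3: {5,6,8}
'b' @ 4: {7,8,9}  ✓accept
'c' @ 5: {7,8,9}  ✓accept
'a' @ 6: {}  — no active states
rest 'dd' ignored (set empty)
final: {}; accept 7 not in set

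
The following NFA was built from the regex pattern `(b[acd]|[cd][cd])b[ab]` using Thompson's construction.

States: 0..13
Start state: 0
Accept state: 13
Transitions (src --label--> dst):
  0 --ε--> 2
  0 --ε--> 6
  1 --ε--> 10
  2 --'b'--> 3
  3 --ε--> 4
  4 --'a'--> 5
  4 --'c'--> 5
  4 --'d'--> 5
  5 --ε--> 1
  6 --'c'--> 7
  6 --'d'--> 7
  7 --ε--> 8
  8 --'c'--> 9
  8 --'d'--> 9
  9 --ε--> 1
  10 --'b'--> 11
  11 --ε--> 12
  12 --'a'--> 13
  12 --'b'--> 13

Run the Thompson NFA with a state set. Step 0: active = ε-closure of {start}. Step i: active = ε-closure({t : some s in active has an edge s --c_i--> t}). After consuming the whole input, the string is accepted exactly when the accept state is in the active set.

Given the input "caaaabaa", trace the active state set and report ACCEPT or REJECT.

initial (ε-close {0}): {0,2,6}
'c' @ 1: {7,8}
'a' @ 2: {}  — state set empty
rest 'aaabaa' ignored (set empty)
final: {}; accept 13 not in set

Answer: REJECT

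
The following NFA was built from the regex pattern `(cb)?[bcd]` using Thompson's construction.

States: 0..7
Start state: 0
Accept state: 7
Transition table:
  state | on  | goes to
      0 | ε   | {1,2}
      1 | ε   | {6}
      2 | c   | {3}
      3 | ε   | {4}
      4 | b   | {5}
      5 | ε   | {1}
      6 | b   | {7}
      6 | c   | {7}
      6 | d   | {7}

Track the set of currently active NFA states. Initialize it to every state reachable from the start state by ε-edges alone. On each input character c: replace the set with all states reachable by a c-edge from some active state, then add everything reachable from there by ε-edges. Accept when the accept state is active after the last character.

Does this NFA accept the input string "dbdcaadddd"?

initial (ε-close {0}): {0,1,2,6}
'd' @ 1: {7}  ✓accept
'b' @ 2: {}  — no active states
rest 'dcaadddd' ignored (set empty)
final: {}; accept 7 not in set

Answer: REJECT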